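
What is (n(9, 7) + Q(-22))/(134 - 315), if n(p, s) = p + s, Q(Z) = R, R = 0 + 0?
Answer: -16/181 ≈ -0.088398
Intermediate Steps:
R = 0
Q(Z) = 0
(n(9, 7) + Q(-22))/(134 - 315) = ((9 + 7) + 0)/(134 - 315) = (16 + 0)/(-181) = 16*(-1/181) = -16/181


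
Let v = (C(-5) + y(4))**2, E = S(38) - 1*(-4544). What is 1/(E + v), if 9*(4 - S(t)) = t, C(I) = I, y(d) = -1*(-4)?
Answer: 9/40903 ≈ 0.00022003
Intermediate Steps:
y(d) = 4
S(t) = 4 - t/9
E = 40894/9 (E = (4 - 1/9*38) - 1*(-4544) = (4 - 38/9) + 4544 = -2/9 + 4544 = 40894/9 ≈ 4543.8)
v = 1 (v = (-5 + 4)**2 = (-1)**2 = 1)
1/(E + v) = 1/(40894/9 + 1) = 1/(40903/9) = 9/40903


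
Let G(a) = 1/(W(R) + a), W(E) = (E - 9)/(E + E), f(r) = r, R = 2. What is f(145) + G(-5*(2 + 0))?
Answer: 6811/47 ≈ 144.91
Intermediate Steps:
W(E) = (-9 + E)/(2*E) (W(E) = (-9 + E)/((2*E)) = (-9 + E)*(1/(2*E)) = (-9 + E)/(2*E))
G(a) = 1/(-7/4 + a) (G(a) = 1/((½)*(-9 + 2)/2 + a) = 1/((½)*(½)*(-7) + a) = 1/(-7/4 + a))
f(145) + G(-5*(2 + 0)) = 145 + 4/(-7 + 4*(-5*(2 + 0))) = 145 + 4/(-7 + 4*(-5*2)) = 145 + 4/(-7 + 4*(-10)) = 145 + 4/(-7 - 40) = 145 + 4/(-47) = 145 + 4*(-1/47) = 145 - 4/47 = 6811/47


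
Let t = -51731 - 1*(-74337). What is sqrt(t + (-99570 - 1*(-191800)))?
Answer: 2*sqrt(28709) ≈ 338.87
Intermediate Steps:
t = 22606 (t = -51731 + 74337 = 22606)
sqrt(t + (-99570 - 1*(-191800))) = sqrt(22606 + (-99570 - 1*(-191800))) = sqrt(22606 + (-99570 + 191800)) = sqrt(22606 + 92230) = sqrt(114836) = 2*sqrt(28709)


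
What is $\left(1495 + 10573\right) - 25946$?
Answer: $-13878$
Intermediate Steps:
$\left(1495 + 10573\right) - 25946 = 12068 - 25946 = -13878$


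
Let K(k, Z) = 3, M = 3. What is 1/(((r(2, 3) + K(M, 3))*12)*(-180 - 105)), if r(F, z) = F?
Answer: -1/17100 ≈ -5.8480e-5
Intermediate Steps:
1/(((r(2, 3) + K(M, 3))*12)*(-180 - 105)) = 1/(((2 + 3)*12)*(-180 - 105)) = 1/((5*12)*(-285)) = 1/(60*(-285)) = 1/(-17100) = -1/17100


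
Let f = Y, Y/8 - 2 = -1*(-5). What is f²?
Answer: 3136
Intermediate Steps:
Y = 56 (Y = 16 + 8*(-1*(-5)) = 16 + 8*5 = 16 + 40 = 56)
f = 56
f² = 56² = 3136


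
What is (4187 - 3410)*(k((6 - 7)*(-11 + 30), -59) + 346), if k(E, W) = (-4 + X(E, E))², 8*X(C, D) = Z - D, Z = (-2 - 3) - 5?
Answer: 17616921/64 ≈ 2.7526e+5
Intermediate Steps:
Z = -10 (Z = -5 - 5 = -10)
X(C, D) = -5/4 - D/8 (X(C, D) = (-10 - D)/8 = -5/4 - D/8)
k(E, W) = (-21/4 - E/8)² (k(E, W) = (-4 + (-5/4 - E/8))² = (-21/4 - E/8)²)
(4187 - 3410)*(k((6 - 7)*(-11 + 30), -59) + 346) = (4187 - 3410)*((42 + (6 - 7)*(-11 + 30))²/64 + 346) = 777*((42 - 1*19)²/64 + 346) = 777*((42 - 19)²/64 + 346) = 777*((1/64)*23² + 346) = 777*((1/64)*529 + 346) = 777*(529/64 + 346) = 777*(22673/64) = 17616921/64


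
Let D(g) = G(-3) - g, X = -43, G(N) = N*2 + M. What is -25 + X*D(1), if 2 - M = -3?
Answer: 61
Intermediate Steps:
M = 5 (M = 2 - 1*(-3) = 2 + 3 = 5)
G(N) = 5 + 2*N (G(N) = N*2 + 5 = 2*N + 5 = 5 + 2*N)
D(g) = -1 - g (D(g) = (5 + 2*(-3)) - g = (5 - 6) - g = -1 - g)
-25 + X*D(1) = -25 - 43*(-1 - 1*1) = -25 - 43*(-1 - 1) = -25 - 43*(-2) = -25 + 86 = 61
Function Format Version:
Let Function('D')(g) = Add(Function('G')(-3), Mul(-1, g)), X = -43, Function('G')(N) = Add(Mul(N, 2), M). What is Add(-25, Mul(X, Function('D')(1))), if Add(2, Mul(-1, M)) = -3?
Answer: 61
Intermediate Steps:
M = 5 (M = Add(2, Mul(-1, -3)) = Add(2, 3) = 5)
Function('G')(N) = Add(5, Mul(2, N)) (Function('G')(N) = Add(Mul(N, 2), 5) = Add(Mul(2, N), 5) = Add(5, Mul(2, N)))
Function('D')(g) = Add(-1, Mul(-1, g)) (Function('D')(g) = Add(Add(5, Mul(2, -3)), Mul(-1, g)) = Add(Add(5, -6), Mul(-1, g)) = Add(-1, Mul(-1, g)))
Add(-25, Mul(X, Function('D')(1))) = Add(-25, Mul(-43, Add(-1, Mul(-1, 1)))) = Add(-25, Mul(-43, Add(-1, -1))) = Add(-25, Mul(-43, -2)) = Add(-25, 86) = 61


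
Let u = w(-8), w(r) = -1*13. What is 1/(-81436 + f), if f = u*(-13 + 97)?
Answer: -1/82528 ≈ -1.2117e-5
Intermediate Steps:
w(r) = -13
u = -13
f = -1092 (f = -13*(-13 + 97) = -13*84 = -1092)
1/(-81436 + f) = 1/(-81436 - 1092) = 1/(-82528) = -1/82528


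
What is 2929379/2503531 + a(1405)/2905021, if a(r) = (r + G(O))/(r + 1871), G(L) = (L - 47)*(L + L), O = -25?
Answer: 306356808124729/261821164649436 ≈ 1.1701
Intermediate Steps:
G(L) = 2*L*(-47 + L) (G(L) = (-47 + L)*(2*L) = 2*L*(-47 + L))
a(r) = (3600 + r)/(1871 + r) (a(r) = (r + 2*(-25)*(-47 - 25))/(r + 1871) = (r + 2*(-25)*(-72))/(1871 + r) = (r + 3600)/(1871 + r) = (3600 + r)/(1871 + r))
2929379/2503531 + a(1405)/2905021 = 2929379/2503531 + ((3600 + 1405)/(1871 + 1405))/2905021 = 2929379*(1/2503531) + (5005/3276)*(1/2905021) = 2929379/2503531 + ((1/3276)*5005)*(1/2905021) = 2929379/2503531 + (55/36)*(1/2905021) = 2929379/2503531 + 55/104580756 = 306356808124729/261821164649436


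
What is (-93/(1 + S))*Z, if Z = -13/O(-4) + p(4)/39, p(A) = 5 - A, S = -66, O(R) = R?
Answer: 15841/3380 ≈ 4.6867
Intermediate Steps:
Z = 511/156 (Z = -13/(-4) + (5 - 1*4)/39 = -13*(-1/4) + (5 - 4)*(1/39) = 13/4 + 1*(1/39) = 13/4 + 1/39 = 511/156 ≈ 3.2756)
(-93/(1 + S))*Z = (-93/(1 - 66))*(511/156) = (-93/(-65))*(511/156) = -1/65*(-93)*(511/156) = (93/65)*(511/156) = 15841/3380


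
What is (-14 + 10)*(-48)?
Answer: 192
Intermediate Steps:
(-14 + 10)*(-48) = -4*(-48) = 192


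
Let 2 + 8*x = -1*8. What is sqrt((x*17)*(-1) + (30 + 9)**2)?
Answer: sqrt(6169)/2 ≈ 39.271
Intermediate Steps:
x = -5/4 (x = -1/4 + (-1*8)/8 = -1/4 + (1/8)*(-8) = -1/4 - 1 = -5/4 ≈ -1.2500)
sqrt((x*17)*(-1) + (30 + 9)**2) = sqrt(-5/4*17*(-1) + (30 + 9)**2) = sqrt(-85/4*(-1) + 39**2) = sqrt(85/4 + 1521) = sqrt(6169/4) = sqrt(6169)/2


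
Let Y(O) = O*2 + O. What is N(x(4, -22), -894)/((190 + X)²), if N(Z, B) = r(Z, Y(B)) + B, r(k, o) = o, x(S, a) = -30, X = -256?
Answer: -298/363 ≈ -0.82094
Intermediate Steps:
Y(O) = 3*O (Y(O) = 2*O + O = 3*O)
N(Z, B) = 4*B (N(Z, B) = 3*B + B = 4*B)
N(x(4, -22), -894)/((190 + X)²) = (4*(-894))/((190 - 256)²) = -3576/((-66)²) = -3576/4356 = -3576*1/4356 = -298/363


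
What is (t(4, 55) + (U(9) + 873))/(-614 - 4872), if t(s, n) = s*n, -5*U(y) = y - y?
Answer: -1093/5486 ≈ -0.19923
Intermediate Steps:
U(y) = 0 (U(y) = -(y - y)/5 = -⅕*0 = 0)
t(s, n) = n*s
(t(4, 55) + (U(9) + 873))/(-614 - 4872) = (55*4 + (0 + 873))/(-614 - 4872) = (220 + 873)/(-5486) = 1093*(-1/5486) = -1093/5486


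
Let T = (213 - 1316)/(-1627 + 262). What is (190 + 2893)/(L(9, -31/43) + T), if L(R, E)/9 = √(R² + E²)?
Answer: -8582594612865/22746106734209 + 2223052875225*√150730/22746106734209 ≈ 37.567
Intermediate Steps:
T = 1103/1365 (T = -1103/(-1365) = -1103*(-1/1365) = 1103/1365 ≈ 0.80806)
L(R, E) = 9*√(E² + R²) (L(R, E) = 9*√(R² + E²) = 9*√(E² + R²))
(190 + 2893)/(L(9, -31/43) + T) = (190 + 2893)/(9*√((-31/43)² + 9²) + 1103/1365) = 3083/(9*√((-31*1/43)² + 81) + 1103/1365) = 3083/(9*√((-31/43)² + 81) + 1103/1365) = 3083/(9*√(961/1849 + 81) + 1103/1365) = 3083/(9*√(150730/1849) + 1103/1365) = 3083/(9*(√150730/43) + 1103/1365) = 3083/(9*√150730/43 + 1103/1365) = 3083/(1103/1365 + 9*√150730/43)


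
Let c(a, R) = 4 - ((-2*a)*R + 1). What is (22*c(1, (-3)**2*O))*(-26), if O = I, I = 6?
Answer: -63492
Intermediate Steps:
O = 6
c(a, R) = 3 + 2*R*a (c(a, R) = 4 - (-2*R*a + 1) = 4 - (1 - 2*R*a) = 4 + (-1 + 2*R*a) = 3 + 2*R*a)
(22*c(1, (-3)**2*O))*(-26) = (22*(3 + 2*((-3)**2*6)*1))*(-26) = (22*(3 + 2*(9*6)*1))*(-26) = (22*(3 + 2*54*1))*(-26) = (22*(3 + 108))*(-26) = (22*111)*(-26) = 2442*(-26) = -63492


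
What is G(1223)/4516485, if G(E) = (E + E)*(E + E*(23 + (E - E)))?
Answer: 23931664/1505495 ≈ 15.896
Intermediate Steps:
G(E) = 48*E² (G(E) = (2*E)*(E + E*(23 + 0)) = (2*E)*(E + E*23) = (2*E)*(E + 23*E) = (2*E)*(24*E) = 48*E²)
G(1223)/4516485 = (48*1223²)/4516485 = (48*1495729)*(1/4516485) = 71794992*(1/4516485) = 23931664/1505495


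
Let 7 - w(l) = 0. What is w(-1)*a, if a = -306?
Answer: -2142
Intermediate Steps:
w(l) = 7 (w(l) = 7 - 1*0 = 7 + 0 = 7)
w(-1)*a = 7*(-306) = -2142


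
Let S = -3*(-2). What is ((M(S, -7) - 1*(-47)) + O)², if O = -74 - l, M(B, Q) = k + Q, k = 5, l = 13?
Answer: 1764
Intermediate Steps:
S = 6
M(B, Q) = 5 + Q
O = -87 (O = -74 - 1*13 = -74 - 13 = -87)
((M(S, -7) - 1*(-47)) + O)² = (((5 - 7) - 1*(-47)) - 87)² = ((-2 + 47) - 87)² = (45 - 87)² = (-42)² = 1764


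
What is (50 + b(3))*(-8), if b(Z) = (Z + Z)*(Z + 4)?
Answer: -736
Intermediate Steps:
b(Z) = 2*Z*(4 + Z) (b(Z) = (2*Z)*(4 + Z) = 2*Z*(4 + Z))
(50 + b(3))*(-8) = (50 + 2*3*(4 + 3))*(-8) = (50 + 2*3*7)*(-8) = (50 + 42)*(-8) = 92*(-8) = -736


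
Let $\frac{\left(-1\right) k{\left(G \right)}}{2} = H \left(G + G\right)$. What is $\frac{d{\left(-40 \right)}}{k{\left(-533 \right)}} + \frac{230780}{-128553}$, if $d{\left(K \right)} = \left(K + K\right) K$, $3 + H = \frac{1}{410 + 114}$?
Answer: $- \frac{247131435140}{107642954679} \approx -2.2958$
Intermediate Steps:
$H = - \frac{1571}{524}$ ($H = -3 + \frac{1}{410 + 114} = -3 + \frac{1}{524} = - \frac{1571}{524} \approx -2.9981$)
$d{\left(K \right)} = 2 K^{2}$ ($d{\left(K \right)} = 2 K K = 2 K^{2}$)
$k{\left(G \right)} = \frac{1571 G}{131}$ ($k{\left(G \right)} = - 2 \left(- \frac{1571 \left(G + G\right)}{524}\right) = - 2 \left(- \frac{1571 \cdot 2 G}{524}\right) = - 2 \left(- \frac{1571 G}{262}\right) = \frac{1571 G}{131}$)
$\frac{d{\left(-40 \right)}}{k{\left(-533 \right)}} + \frac{230780}{-128553} = \frac{2 \left(-40\right)^{2}}{\frac{1571}{131} \left(-533\right)} + \frac{230780}{-128553} = \frac{2 \cdot 1600}{- \frac{837343}{131}} + 230780 \left(- \frac{1}{128553}\right) = 3200 \left(- \frac{131}{837343}\right) - \frac{230780}{128553} = - \frac{419200}{837343} - \frac{230780}{128553} = - \frac{247131435140}{107642954679}$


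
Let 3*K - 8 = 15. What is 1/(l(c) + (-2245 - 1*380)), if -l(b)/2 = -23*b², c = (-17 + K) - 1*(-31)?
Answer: 9/170725 ≈ 5.2716e-5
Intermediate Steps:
K = 23/3 (K = 8/3 + (⅓)*15 = 8/3 + 5 = 23/3 ≈ 7.6667)
c = 65/3 (c = (-17 + 23/3) - 1*(-31) = -28/3 + 31 = 65/3 ≈ 21.667)
l(b) = 46*b² (l(b) = -(-46)*b² = 46*b²)
1/(l(c) + (-2245 - 1*380)) = 1/(46*(65/3)² + (-2245 - 1*380)) = 1/(46*(4225/9) + (-2245 - 380)) = 1/(194350/9 - 2625) = 1/(170725/9) = 9/170725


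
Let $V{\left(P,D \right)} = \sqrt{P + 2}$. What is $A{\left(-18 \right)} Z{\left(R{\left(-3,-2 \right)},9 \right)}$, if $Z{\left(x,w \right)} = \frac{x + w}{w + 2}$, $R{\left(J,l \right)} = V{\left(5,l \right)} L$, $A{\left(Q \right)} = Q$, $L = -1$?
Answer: $- \frac{162}{11} + \frac{18 \sqrt{7}}{11} \approx -10.398$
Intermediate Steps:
$V{\left(P,D \right)} = \sqrt{2 + P}$
$R{\left(J,l \right)} = - \sqrt{7}$ ($R{\left(J,l \right)} = \sqrt{2 + 5} \left(-1\right) = \sqrt{7} \left(-1\right) = - \sqrt{7}$)
$Z{\left(x,w \right)} = \frac{w + x}{2 + w}$
$A{\left(-18 \right)} Z{\left(R{\left(-3,-2 \right)},9 \right)} = - 18 \frac{9 - \sqrt{7}}{2 + 9} = - 18 \frac{9 - \sqrt{7}}{11} = - 18 \left(\frac{9}{11} - \frac{\sqrt{7}}{11}\right) = - \frac{162}{11} + \frac{18 \sqrt{7}}{11}$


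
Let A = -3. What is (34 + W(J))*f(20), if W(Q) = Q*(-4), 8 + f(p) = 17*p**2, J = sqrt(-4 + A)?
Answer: 230928 - 27168*I*sqrt(7) ≈ 2.3093e+5 - 71880.0*I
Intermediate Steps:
J = I*sqrt(7) (J = sqrt(-4 - 3) = sqrt(-7) = I*sqrt(7) ≈ 2.6458*I)
f(p) = -8 + 17*p**2
W(Q) = -4*Q
(34 + W(J))*f(20) = (34 - 4*I*sqrt(7))*(-8 + 17*20**2) = (34 - 4*I*sqrt(7))*(-8 + 17*400) = (34 - 4*I*sqrt(7))*(-8 + 6800) = (34 - 4*I*sqrt(7))*6792 = 230928 - 27168*I*sqrt(7)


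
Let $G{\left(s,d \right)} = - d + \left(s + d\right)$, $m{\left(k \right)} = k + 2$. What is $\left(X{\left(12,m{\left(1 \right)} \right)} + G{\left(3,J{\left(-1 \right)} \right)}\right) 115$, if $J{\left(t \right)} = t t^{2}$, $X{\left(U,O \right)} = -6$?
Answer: $-345$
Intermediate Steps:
$m{\left(k \right)} = 2 + k$
$J{\left(t \right)} = t^{3}$
$G{\left(s,d \right)} = s$ ($G{\left(s,d \right)} = - d + \left(d + s\right) = s$)
$\left(X{\left(12,m{\left(1 \right)} \right)} + G{\left(3,J{\left(-1 \right)} \right)}\right) 115 = \left(-6 + 3\right) 115 = \left(-3\right) 115 = -345$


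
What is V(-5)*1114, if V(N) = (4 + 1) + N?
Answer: 0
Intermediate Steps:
V(N) = 5 + N
V(-5)*1114 = (5 - 5)*1114 = 0*1114 = 0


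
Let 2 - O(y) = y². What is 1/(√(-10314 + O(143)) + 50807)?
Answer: 50807/2581382010 - I*√30761/2581382010 ≈ 1.9682e-5 - 6.7943e-8*I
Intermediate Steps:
O(y) = 2 - y²
1/(√(-10314 + O(143)) + 50807) = 1/(√(-10314 + (2 - 1*143²)) + 50807) = 1/(√(-10314 + (2 - 1*20449)) + 50807) = 1/(√(-10314 + (2 - 20449)) + 50807) = 1/(√(-10314 - 20447) + 50807) = 1/(√(-30761) + 50807) = 1/(I*√30761 + 50807) = 1/(50807 + I*√30761)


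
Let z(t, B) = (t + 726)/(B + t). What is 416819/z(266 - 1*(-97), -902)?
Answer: -20424131/99 ≈ -2.0630e+5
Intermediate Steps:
z(t, B) = (726 + t)/(B + t)
416819/z(266 - 1*(-97), -902) = 416819/(((726 + (266 - 1*(-97)))/(-902 + (266 - 1*(-97))))) = 416819/(((726 + (266 + 97))/(-902 + (266 + 97)))) = 416819/(((726 + 363)/(-902 + 363))) = 416819/((1089/(-539))) = 416819/((-1/539*1089)) = 416819/(-99/49) = 416819*(-49/99) = -20424131/99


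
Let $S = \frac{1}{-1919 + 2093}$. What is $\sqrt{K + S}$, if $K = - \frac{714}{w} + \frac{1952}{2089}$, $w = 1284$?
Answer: $\frac{\sqrt{145250213645721}}{19446501} \approx 0.61975$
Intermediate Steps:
$S = \frac{1}{174} \approx 0.0057471$
$K = \frac{169137}{447046}$ ($K = - \frac{714}{1284} + \frac{1952}{2089} = \left(-714\right) \frac{1}{1284} + 1952 \cdot \frac{1}{2089} = - \frac{119}{214} + \frac{1952}{2089} = \frac{169137}{447046} \approx 0.37834$)
$\sqrt{K + S} = \sqrt{\frac{169137}{447046} + \frac{1}{174}} = \sqrt{\frac{7469221}{19446501}} = \frac{\sqrt{145250213645721}}{19446501}$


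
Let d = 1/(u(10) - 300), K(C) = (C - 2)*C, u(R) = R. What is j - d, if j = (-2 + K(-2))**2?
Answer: 10441/290 ≈ 36.003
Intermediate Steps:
K(C) = C*(-2 + C) (K(C) = (-2 + C)*C = C*(-2 + C))
j = 36 (j = (-2 - 2*(-2 - 2))**2 = (-2 - 2*(-4))**2 = (-2 + 8)**2 = 6**2 = 36)
d = -1/290 (d = 1/(10 - 300) = 1/(-290) = -1/290 ≈ -0.0034483)
j - d = 36 - 1*(-1/290) = 36 + 1/290 = 10441/290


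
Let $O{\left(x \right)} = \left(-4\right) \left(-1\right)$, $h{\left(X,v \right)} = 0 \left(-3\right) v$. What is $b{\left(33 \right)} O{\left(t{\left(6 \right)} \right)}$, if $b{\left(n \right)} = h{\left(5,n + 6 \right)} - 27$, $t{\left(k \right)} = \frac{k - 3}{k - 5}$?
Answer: $-108$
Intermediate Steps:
$h{\left(X,v \right)} = 0$ ($h{\left(X,v \right)} = 0 v = 0$)
$t{\left(k \right)} = \frac{-3 + k}{-5 + k}$
$O{\left(x \right)} = 4$
$b{\left(n \right)} = -27$ ($b{\left(n \right)} = 0 - 27 = -27$)
$b{\left(33 \right)} O{\left(t{\left(6 \right)} \right)} = \left(-27\right) 4 = -108$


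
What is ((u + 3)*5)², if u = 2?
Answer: 625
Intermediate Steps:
((u + 3)*5)² = ((2 + 3)*5)² = (5*5)² = 25² = 625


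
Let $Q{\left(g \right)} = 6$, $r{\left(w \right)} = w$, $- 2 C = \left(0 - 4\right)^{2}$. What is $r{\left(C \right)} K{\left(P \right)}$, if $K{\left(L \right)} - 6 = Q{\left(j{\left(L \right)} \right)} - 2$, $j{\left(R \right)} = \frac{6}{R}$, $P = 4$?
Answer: $-80$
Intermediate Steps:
$C = -8$ ($C = - \frac{\left(0 - 4\right)^{2}}{2} = - \frac{\left(-4\right)^{2}}{2} = \left(- \frac{1}{2}\right) 16 = -8$)
$K{\left(L \right)} = 10$ ($K{\left(L \right)} = 6 + \left(6 - 2\right) = 6 + 4 = 10$)
$r{\left(C \right)} K{\left(P \right)} = \left(-8\right) 10 = -80$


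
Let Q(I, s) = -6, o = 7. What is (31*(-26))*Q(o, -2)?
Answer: 4836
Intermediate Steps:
(31*(-26))*Q(o, -2) = (31*(-26))*(-6) = -806*(-6) = 4836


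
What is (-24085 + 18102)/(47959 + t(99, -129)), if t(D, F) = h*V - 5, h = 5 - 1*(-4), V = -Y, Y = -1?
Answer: -5983/47963 ≈ -0.12474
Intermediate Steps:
V = 1 (V = -1*(-1) = 1)
h = 9 (h = 5 + 4 = 9)
t(D, F) = 4 (t(D, F) = 9*1 - 5 = 9 - 5 = 4)
(-24085 + 18102)/(47959 + t(99, -129)) = (-24085 + 18102)/(47959 + 4) = -5983/47963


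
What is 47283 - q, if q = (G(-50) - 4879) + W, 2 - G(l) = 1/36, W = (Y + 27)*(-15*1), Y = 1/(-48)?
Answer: 7569319/144 ≈ 52565.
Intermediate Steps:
Y = -1/48 ≈ -0.020833
W = -6475/16 (W = (-1/48 + 27)*(-15*1) = (1295/48)*(-15) = -6475/16 ≈ -404.69)
G(l) = 71/36 (G(l) = 2 - 1/36 = 71/36)
q = -760567/144 (q = (71/36 - 4879) - 6475/16 = -175573/36 - 6475/16 = -760567/144 ≈ -5281.7)
47283 - q = 47283 - 1*(-760567/144) = 47283 + 760567/144 = 7569319/144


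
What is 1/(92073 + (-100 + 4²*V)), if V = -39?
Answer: 1/91349 ≈ 1.0947e-5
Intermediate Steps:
1/(92073 + (-100 + 4²*V)) = 1/(92073 + (-100 + 4²*(-39))) = 1/(92073 + (-100 + 16*(-39))) = 1/(92073 + (-100 - 624)) = 1/(92073 - 724) = 1/91349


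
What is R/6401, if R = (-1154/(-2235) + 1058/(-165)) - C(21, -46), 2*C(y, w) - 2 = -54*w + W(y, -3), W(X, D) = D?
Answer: -20444817/104912390 ≈ -0.19488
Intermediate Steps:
C(y, w) = -½ - 27*w (C(y, w) = 1 + (-54*w - 3)/2 = 1 + (-3 - 54*w)/2 = 1 + (-3/2 - 27*w) = -½ - 27*w)
R = -20444817/16390 (R = (-1154/(-2235) + 1058/(-165)) - (-½ - 27*(-46)) = (-1154*(-1/2235) + 1058*(-1/165)) - (-½ + 1242) = (1154/2235 - 1058/165) - 1*2483/2 = -48316/8195 - 2483/2 = -20444817/16390 ≈ -1247.4)
R/6401 = -20444817/16390/6401 = -20444817/16390*1/6401 = -20444817/104912390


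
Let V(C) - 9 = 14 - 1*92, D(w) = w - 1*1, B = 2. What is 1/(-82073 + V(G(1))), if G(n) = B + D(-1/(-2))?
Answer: -1/82142 ≈ -1.2174e-5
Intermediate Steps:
D(w) = -1 + w (D(w) = w - 1 = -1 + w)
G(n) = 3/2 (G(n) = 2 + (-1 - 1/(-2)) = 2 + (-1 - 1*(-½)) = 2 + (-1 + ½) = 2 - ½ = 3/2)
V(C) = -69 (V(C) = 9 + (14 - 1*92) = 9 + (14 - 92) = 9 - 78 = -69)
1/(-82073 + V(G(1))) = 1/(-82073 - 69) = 1/(-82142) = -1/82142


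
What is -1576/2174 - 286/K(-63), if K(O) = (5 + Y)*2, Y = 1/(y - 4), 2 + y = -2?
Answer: -98020/3261 ≈ -30.058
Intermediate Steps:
y = -4 (y = -2 - 2 = -4)
Y = -1/8 (Y = 1/(-4 - 4) = 1/(-8) = -1/8 ≈ -0.12500)
K(O) = 39/4 (K(O) = (5 - 1/8)*2 = (39/8)*2 = 39/4)
-1576/2174 - 286/K(-63) = -1576/2174 - 286/39/4 = -1576*1/2174 - 286*4/39 = -788/1087 - 88/3 = -98020/3261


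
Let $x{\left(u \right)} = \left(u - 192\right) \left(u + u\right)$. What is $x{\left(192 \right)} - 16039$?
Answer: $-16039$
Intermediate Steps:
$x{\left(u \right)} = 2 u \left(-192 + u\right)$ ($x{\left(u \right)} = \left(-192 + u\right) 2 u = 2 u \left(-192 + u\right)$)
$x{\left(192 \right)} - 16039 = 2 \cdot 192 \left(-192 + 192\right) - 16039 = 2 \cdot 192 \cdot 0 - 16039 = 0 - 16039 = -16039$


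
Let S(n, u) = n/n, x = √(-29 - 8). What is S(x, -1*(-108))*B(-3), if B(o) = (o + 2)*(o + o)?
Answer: 6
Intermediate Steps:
x = I*√37 (x = √(-37) = I*√37 ≈ 6.0828*I)
S(n, u) = 1
B(o) = 2*o*(2 + o) (B(o) = (2 + o)*(2*o) = 2*o*(2 + o))
S(x, -1*(-108))*B(-3) = 1*(2*(-3)*(2 - 3)) = 1*(2*(-3)*(-1)) = 1*6 = 6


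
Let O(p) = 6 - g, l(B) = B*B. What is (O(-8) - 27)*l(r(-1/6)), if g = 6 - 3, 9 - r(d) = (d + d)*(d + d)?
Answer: -51200/27 ≈ -1896.3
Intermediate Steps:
r(d) = 9 - 4*d² (r(d) = 9 - (d + d)*(d + d) = 9 - 2*d*2*d = 9 - 4*d²)
g = 3
l(B) = B²
O(p) = 3 (O(p) = 6 - 1*3 = 6 - 3 = 3)
(O(-8) - 27)*l(r(-1/6)) = (3 - 27)*(9 - 4*(-1/6)²)² = -24*(9 - 4*(-1*⅙)²)² = -24*(9 - 4*(-⅙)²)² = -24*(9 - 4*1/36)² = -24*(9 - ⅑)² = -24*(80/9)² = -24*6400/81 = -51200/27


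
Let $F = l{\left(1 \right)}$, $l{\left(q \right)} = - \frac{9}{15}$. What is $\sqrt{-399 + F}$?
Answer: $\frac{3 i \sqrt{1110}}{5} \approx 19.99 i$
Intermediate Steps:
$l{\left(q \right)} = - \frac{3}{5}$ ($l{\left(q \right)} = \left(-9\right) \frac{1}{15} = - \frac{3}{5}$)
$F = - \frac{3}{5} \approx -0.6$
$\sqrt{-399 + F} = \sqrt{-399 - \frac{3}{5}} = \sqrt{- \frac{1998}{5}} = \frac{3 i \sqrt{1110}}{5}$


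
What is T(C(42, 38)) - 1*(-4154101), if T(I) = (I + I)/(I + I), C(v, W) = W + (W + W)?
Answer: 4154102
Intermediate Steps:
C(v, W) = 3*W (C(v, W) = W + 2*W = 3*W)
T(I) = 1 (T(I) = (2*I)/((2*I)) = (2*I)*(1/(2*I)) = 1)
T(C(42, 38)) - 1*(-4154101) = 1 - 1*(-4154101) = 1 + 4154101 = 4154102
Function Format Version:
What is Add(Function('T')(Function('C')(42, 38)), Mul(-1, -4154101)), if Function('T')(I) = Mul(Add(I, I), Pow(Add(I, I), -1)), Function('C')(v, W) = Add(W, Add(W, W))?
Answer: 4154102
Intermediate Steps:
Function('C')(v, W) = Mul(3, W) (Function('C')(v, W) = Add(W, Mul(2, W)) = Mul(3, W))
Function('T')(I) = 1 (Function('T')(I) = Mul(Mul(2, I), Pow(Mul(2, I), -1)) = Mul(Mul(2, I), Mul(Rational(1, 2), Pow(I, -1))) = 1)
Add(Function('T')(Function('C')(42, 38)), Mul(-1, -4154101)) = Add(1, Mul(-1, -4154101)) = Add(1, 4154101) = 4154102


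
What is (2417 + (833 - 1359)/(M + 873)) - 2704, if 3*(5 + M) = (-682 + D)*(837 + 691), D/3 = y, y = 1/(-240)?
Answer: -994460359/3465037 ≈ -287.00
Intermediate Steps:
y = -1/240 ≈ -0.0041667
D = -1/80 (D = 3*(-1/240) = -1/80 ≈ -0.012500)
M = -3473767/10 (M = -5 + ((-682 - 1/80)*(837 + 691))/3 = -5 + (-54561/80*1528)/3 = -5 + (⅓)*(-10421151/10) = -5 - 3473717/10 = -3473767/10 ≈ -3.4738e+5)
(2417 + (833 - 1359)/(M + 873)) - 2704 = (2417 + (833 - 1359)/(-3473767/10 + 873)) - 2704 = (2417 - 526/(-3465037/10)) - 2704 = (2417 - 526*(-10/3465037)) - 2704 = (2417 + 5260/3465037) - 2704 = 8374999689/3465037 - 2704 = -994460359/3465037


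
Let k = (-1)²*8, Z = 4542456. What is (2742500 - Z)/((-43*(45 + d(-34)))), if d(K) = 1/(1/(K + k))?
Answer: 1799956/817 ≈ 2203.1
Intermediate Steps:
k = 8 (k = 1*8 = 8)
d(K) = 8 + K (d(K) = 1/(1/(K + 8)) = 1/(1/(8 + K)) = 8 + K)
(2742500 - Z)/((-43*(45 + d(-34)))) = (2742500 - 1*4542456)/((-43*(45 + (8 - 34)))) = (2742500 - 4542456)/((-43*(45 - 26))) = -1799956/((-43*19)) = -1799956/(-817) = -1799956*(-1/817) = 1799956/817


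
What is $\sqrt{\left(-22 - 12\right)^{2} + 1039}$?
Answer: $\sqrt{2195} \approx 46.851$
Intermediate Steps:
$\sqrt{\left(-22 - 12\right)^{2} + 1039} = \sqrt{\left(-34\right)^{2} + 1039} = \sqrt{1156 + 1039} = \sqrt{2195}$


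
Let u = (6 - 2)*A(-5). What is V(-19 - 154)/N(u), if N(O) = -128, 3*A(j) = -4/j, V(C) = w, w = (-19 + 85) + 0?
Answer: -33/64 ≈ -0.51563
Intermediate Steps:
w = 66 (w = 66 + 0 = 66)
V(C) = 66
A(j) = -4/(3*j) (A(j) = (-4/j)/3 = -4/(3*j))
u = 16/15 (u = (6 - 2)*(-4/3/(-5)) = 4*(-4/3*(-1/5)) = 4*(4/15) = 16/15 ≈ 1.0667)
V(-19 - 154)/N(u) = 66/(-128) = 66*(-1/128) = -33/64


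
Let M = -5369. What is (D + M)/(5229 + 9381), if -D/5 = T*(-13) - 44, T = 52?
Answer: -1769/14610 ≈ -0.12108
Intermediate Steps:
D = 3600 (D = -5*(52*(-13) - 44) = -5*(-676 - 44) = -5*(-720) = 3600)
(D + M)/(5229 + 9381) = (3600 - 5369)/(5229 + 9381) = -1769/14610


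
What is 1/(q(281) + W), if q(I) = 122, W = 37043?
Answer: 1/37165 ≈ 2.6907e-5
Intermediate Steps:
1/(q(281) + W) = 1/(122 + 37043) = 1/37165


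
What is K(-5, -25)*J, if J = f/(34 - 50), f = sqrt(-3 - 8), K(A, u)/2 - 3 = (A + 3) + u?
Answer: 3*I*sqrt(11) ≈ 9.9499*I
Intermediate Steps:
K(A, u) = 12 + 2*A + 2*u (K(A, u) = 6 + 2*((A + 3) + u) = 6 + 2*((3 + A) + u) = 6 + 2*(3 + A + u) = 6 + (6 + 2*A + 2*u) = 12 + 2*A + 2*u)
f = I*sqrt(11) (f = sqrt(-11) = I*sqrt(11) ≈ 3.3166*I)
J = -I*sqrt(11)/16 (J = (I*sqrt(11))/(34 - 50) = (I*sqrt(11))/(-16) = (I*sqrt(11))*(-1/16) = -I*sqrt(11)/16 ≈ -0.20729*I)
K(-5, -25)*J = (12 + 2*(-5) + 2*(-25))*(-I*sqrt(11)/16) = (12 - 10 - 50)*(-I*sqrt(11)/16) = -(-3)*I*sqrt(11) = 3*I*sqrt(11)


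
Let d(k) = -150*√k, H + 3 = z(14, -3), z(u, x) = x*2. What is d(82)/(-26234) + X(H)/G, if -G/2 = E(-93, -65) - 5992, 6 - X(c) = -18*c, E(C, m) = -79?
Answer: -6/467 + 75*√82/13117 ≈ 0.038929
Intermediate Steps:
z(u, x) = 2*x
H = -9 (H = -3 + 2*(-3) = -3 - 6 = -9)
X(c) = 6 + 18*c (X(c) = 6 - (-18)*c = 6 + 18*c)
G = 12142 (G = -2*(-79 - 5992) = -2*(-6071) = 12142)
d(82)/(-26234) + X(H)/G = -150*√82/(-26234) + (6 + 18*(-9))/12142 = -150*√82*(-1/26234) + (6 - 162)*(1/12142) = 75*√82/13117 - 156*1/12142 = 75*√82/13117 - 6/467 = -6/467 + 75*√82/13117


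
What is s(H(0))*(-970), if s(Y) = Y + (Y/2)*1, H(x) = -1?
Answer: 1455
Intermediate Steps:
s(Y) = 3*Y/2 (s(Y) = Y + (Y*(1/2))*1 = Y + (Y/2)*1 = Y + Y/2 = 3*Y/2)
s(H(0))*(-970) = ((3/2)*(-1))*(-970) = -3/2*(-970) = 1455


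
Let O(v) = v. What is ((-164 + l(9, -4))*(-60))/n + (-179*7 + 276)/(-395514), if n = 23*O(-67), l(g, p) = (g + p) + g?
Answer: -3558120443/609487074 ≈ -5.8379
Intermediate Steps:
l(g, p) = p + 2*g
n = -1541 (n = 23*(-67) = -1541)
((-164 + l(9, -4))*(-60))/n + (-179*7 + 276)/(-395514) = ((-164 + (-4 + 2*9))*(-60))/(-1541) + (-179*7 + 276)/(-395514) = ((-164 + (-4 + 18))*(-60))*(-1/1541) + (-1253 + 276)*(-1/395514) = ((-164 + 14)*(-60))*(-1/1541) - 977*(-1/395514) = -150*(-60)*(-1/1541) + 977/395514 = 9000*(-1/1541) + 977/395514 = -9000/1541 + 977/395514 = -3558120443/609487074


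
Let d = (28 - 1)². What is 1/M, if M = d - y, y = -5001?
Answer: 1/5730 ≈ 0.00017452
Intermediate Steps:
d = 729 (d = 27² = 729)
M = 5730 (M = 729 - 1*(-5001) = 729 + 5001 = 5730)
1/M = 1/5730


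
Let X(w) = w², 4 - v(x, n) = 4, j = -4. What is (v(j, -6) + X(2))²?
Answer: 16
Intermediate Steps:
v(x, n) = 0 (v(x, n) = 4 - 1*4 = 4 - 4 = 0)
(v(j, -6) + X(2))² = (0 + 2²)² = (0 + 4)² = 4² = 16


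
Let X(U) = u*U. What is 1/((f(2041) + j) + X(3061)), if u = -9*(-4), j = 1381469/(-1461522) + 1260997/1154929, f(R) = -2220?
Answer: 1687954141938/182258783906144221 ≈ 9.2613e-6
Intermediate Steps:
j = 247476246733/1687954141938 (j = 1381469*(-1/1461522) + 1260997*(1/1154929) = -1381469/1461522 + 1260997/1154929 = 247476246733/1687954141938 ≈ 0.14661)
u = 36
X(U) = 36*U
1/((f(2041) + j) + X(3061)) = 1/((-2220 + 247476246733/1687954141938) + 36*3061) = 1/(-3747010718855627/1687954141938 + 110196) = 1/(182258783906144221/1687954141938) = 1687954141938/182258783906144221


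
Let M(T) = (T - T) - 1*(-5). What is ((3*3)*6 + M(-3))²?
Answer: 3481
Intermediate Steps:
M(T) = 5 (M(T) = 0 + 5 = 5)
((3*3)*6 + M(-3))² = ((3*3)*6 + 5)² = (9*6 + 5)² = (54 + 5)² = 59² = 3481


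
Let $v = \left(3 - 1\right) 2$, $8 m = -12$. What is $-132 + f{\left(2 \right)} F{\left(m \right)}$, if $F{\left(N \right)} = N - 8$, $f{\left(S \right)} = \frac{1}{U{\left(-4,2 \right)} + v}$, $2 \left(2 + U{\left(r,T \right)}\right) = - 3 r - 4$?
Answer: $- \frac{1603}{12} \approx -133.58$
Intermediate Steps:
$m = - \frac{3}{2}$ ($m = \frac{1}{8} \left(-12\right) = - \frac{3}{2} \approx -1.5$)
$U{\left(r,T \right)} = -4 - \frac{3 r}{2}$ ($U{\left(r,T \right)} = -2 + \frac{- 3 r - 4}{2} = -2 + \frac{-4 - 3 r}{2} = -2 - \left(2 + \frac{3 r}{2}\right) = -4 - \frac{3 r}{2}$)
$v = 4$ ($v = 2 \cdot 2 = 4$)
$f{\left(S \right)} = \frac{1}{6}$ ($f{\left(S \right)} = \frac{1}{\left(-4 - -6\right) + 4} = \frac{1}{\left(-4 + 6\right) + 4} = \frac{1}{2 + 4} = \frac{1}{6}$)
$F{\left(N \right)} = -8 + N$
$-132 + f{\left(2 \right)} F{\left(m \right)} = -132 + \frac{-8 - \frac{3}{2}}{6} = -132 + \frac{1}{6} \left(- \frac{19}{2}\right) = -132 - \frac{19}{12} = - \frac{1603}{12}$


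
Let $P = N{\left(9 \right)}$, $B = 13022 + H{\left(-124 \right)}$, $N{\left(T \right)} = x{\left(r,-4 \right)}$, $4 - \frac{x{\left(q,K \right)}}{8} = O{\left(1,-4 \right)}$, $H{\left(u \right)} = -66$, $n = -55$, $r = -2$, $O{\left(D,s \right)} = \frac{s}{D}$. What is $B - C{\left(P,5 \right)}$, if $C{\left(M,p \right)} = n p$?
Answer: $13231$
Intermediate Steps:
$x{\left(q,K \right)} = 64$ ($x{\left(q,K \right)} = 32 - 8 \left(- \frac{4}{1}\right) = 32 - 8 \left(\left(-4\right) 1\right) = 32 - -32 = 32 + 32 = 64$)
$N{\left(T \right)} = 64$
$B = 12956$ ($B = 13022 - 66 = 12956$)
$P = 64$
$C{\left(M,p \right)} = - 55 p$
$B - C{\left(P,5 \right)} = 12956 - \left(-55\right) 5 = 12956 - -275 = 12956 + 275 = 13231$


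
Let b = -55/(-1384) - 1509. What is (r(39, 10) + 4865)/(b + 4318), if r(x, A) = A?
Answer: 6747000/3887711 ≈ 1.7355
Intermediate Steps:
b = -2088401/1384 (b = -55*(-1/1384) - 1509 = 55/1384 - 1509 = -2088401/1384 ≈ -1509.0)
(r(39, 10) + 4865)/(b + 4318) = (10 + 4865)/(-2088401/1384 + 4318) = 4875/(3887711/1384) = 4875*(1384/3887711) = 6747000/3887711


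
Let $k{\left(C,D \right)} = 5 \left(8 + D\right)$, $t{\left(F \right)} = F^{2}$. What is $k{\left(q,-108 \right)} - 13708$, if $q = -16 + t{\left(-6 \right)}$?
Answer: $-14208$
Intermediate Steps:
$q = 20$ ($q = -16 + \left(-6\right)^{2} = -16 + 36 = 20$)
$k{\left(C,D \right)} = 40 + 5 D$
$k{\left(q,-108 \right)} - 13708 = \left(40 + 5 \left(-108\right)\right) - 13708 = \left(40 - 540\right) - 13708 = -500 - 13708 = -14208$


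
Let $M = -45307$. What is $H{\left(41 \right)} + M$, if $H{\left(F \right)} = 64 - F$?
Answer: $-45284$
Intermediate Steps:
$H{\left(41 \right)} + M = \left(64 - 41\right) - 45307 = 23 - 45307 = -45284$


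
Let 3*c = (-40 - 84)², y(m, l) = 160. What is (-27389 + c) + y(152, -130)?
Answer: -66311/3 ≈ -22104.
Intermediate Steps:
c = 15376/3 (c = (-40 - 84)²/3 = (⅓)*(-124)² = (⅓)*15376 = 15376/3 ≈ 5125.3)
(-27389 + c) + y(152, -130) = (-27389 + 15376/3) + 160 = -66791/3 + 160 = -66311/3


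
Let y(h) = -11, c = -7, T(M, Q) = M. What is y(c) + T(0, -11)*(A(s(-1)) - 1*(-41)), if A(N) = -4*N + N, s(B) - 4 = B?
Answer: -11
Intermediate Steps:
s(B) = 4 + B
A(N) = -3*N
y(c) + T(0, -11)*(A(s(-1)) - 1*(-41)) = -11 + 0*(-3*(4 - 1) - 1*(-41)) = -11 + 0*(-3*3 + 41) = -11 + 0*(-9 + 41) = -11 + 0*32 = -11 + 0 = -11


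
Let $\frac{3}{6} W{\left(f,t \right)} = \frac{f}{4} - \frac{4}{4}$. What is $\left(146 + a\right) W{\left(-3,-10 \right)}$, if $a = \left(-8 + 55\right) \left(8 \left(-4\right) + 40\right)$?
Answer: $-1827$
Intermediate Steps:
$W{\left(f,t \right)} = -2 + \frac{f}{2}$ ($W{\left(f,t \right)} = 2 \left(\frac{f}{4} - \frac{4}{4}\right) = 2 \left(f \frac{1}{4} - 1\right) = 2 \left(\frac{f}{4} - 1\right) = 2 \left(-1 + \frac{f}{4}\right) = -2 + \frac{f}{2}$)
$a = 376$ ($a = 47 \left(-32 + 40\right) = 47 \cdot 8 = 376$)
$\left(146 + a\right) W{\left(-3,-10 \right)} = \left(146 + 376\right) \left(-2 + \frac{1}{2} \left(-3\right)\right) = 522 \left(-2 - \frac{3}{2}\right) = 522 \left(- \frac{7}{2}\right) = -1827$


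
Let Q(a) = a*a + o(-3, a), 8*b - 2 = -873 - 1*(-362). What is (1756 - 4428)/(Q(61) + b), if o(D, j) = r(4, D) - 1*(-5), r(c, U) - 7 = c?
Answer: -21376/29387 ≈ -0.72740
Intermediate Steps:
r(c, U) = 7 + c
o(D, j) = 16 (o(D, j) = (7 + 4) - 1*(-5) = 11 + 5 = 16)
b = -509/8 (b = ¼ + (-873 - 1*(-362))/8 = ¼ + (-873 + 362)/8 = ¼ + (⅛)*(-511) = ¼ - 511/8 = -509/8 ≈ -63.625)
Q(a) = 16 + a² (Q(a) = a*a + 16 = a² + 16 = 16 + a²)
(1756 - 4428)/(Q(61) + b) = (1756 - 4428)/((16 + 61²) - 509/8) = -2672/((16 + 3721) - 509/8) = -2672/(3737 - 509/8) = -2672/29387/8 = -2672*8/29387 = -21376/29387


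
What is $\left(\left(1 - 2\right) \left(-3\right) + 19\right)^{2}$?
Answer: $484$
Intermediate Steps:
$\left(\left(1 - 2\right) \left(-3\right) + 19\right)^{2} = \left(\left(-1\right) \left(-3\right) + 19\right)^{2} = \left(3 + 19\right)^{2} = 22^{2} = 484$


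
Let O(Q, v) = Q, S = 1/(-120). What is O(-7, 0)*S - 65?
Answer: -7793/120 ≈ -64.942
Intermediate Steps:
S = -1/120 ≈ -0.0083333
O(-7, 0)*S - 65 = -7*(-1/120) - 65 = 7/120 - 65 = -7793/120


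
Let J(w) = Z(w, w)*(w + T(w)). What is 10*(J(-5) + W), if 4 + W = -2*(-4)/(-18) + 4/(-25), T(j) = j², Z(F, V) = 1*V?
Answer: -47072/45 ≈ -1046.0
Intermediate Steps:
Z(F, V) = V
W = -1036/225 (W = -4 + (-2*(-4)/(-18) + 4/(-25)) = -4 + (8*(-1/18) + 4*(-1/25)) = -4 + (-4/9 - 4/25) = -4 - 136/225 = -1036/225 ≈ -4.6044)
J(w) = w*(w + w²)
10*(J(-5) + W) = 10*((-5)²*(1 - 5) - 1036/225) = 10*(25*(-4) - 1036/225) = 10*(-100 - 1036/225) = 10*(-23536/225) = -47072/45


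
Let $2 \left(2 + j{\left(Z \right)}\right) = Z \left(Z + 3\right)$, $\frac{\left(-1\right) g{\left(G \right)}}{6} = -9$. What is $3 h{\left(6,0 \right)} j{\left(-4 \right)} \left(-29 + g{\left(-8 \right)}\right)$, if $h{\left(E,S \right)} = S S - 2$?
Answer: $0$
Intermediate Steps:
$g{\left(G \right)} = 54$ ($g{\left(G \right)} = \left(-6\right) \left(-9\right) = 54$)
$h{\left(E,S \right)} = -2 + S^{2}$ ($h{\left(E,S \right)} = S^{2} - 2 = -2 + S^{2}$)
$j{\left(Z \right)} = -2 + \frac{Z \left(3 + Z\right)}{2}$ ($j{\left(Z \right)} = -2 + \frac{Z \left(Z + 3\right)}{2} = -2 + \frac{Z \left(3 + Z\right)}{2}$)
$3 h{\left(6,0 \right)} j{\left(-4 \right)} \left(-29 + g{\left(-8 \right)}\right) = 3 \left(-2 + 0^{2}\right) \left(-2 + \frac{\left(-4\right)^{2}}{2} + \frac{3}{2} \left(-4\right)\right) \left(-29 + 54\right) = 3 \left(-2 + 0\right) \left(-2 + \frac{1}{2} \cdot 16 - 6\right) 25 = 3 \left(-2\right) \left(-2 + 8 - 6\right) 25 = \left(-6\right) 0 \cdot 25 = 0 \cdot 25 = 0$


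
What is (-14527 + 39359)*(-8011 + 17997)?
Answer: 247972352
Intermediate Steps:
(-14527 + 39359)*(-8011 + 17997) = 24832*9986 = 247972352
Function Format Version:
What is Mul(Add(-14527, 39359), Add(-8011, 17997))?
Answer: 247972352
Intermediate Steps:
Mul(Add(-14527, 39359), Add(-8011, 17997)) = Mul(24832, 9986) = 247972352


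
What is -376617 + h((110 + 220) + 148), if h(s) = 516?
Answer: -376101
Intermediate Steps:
-376617 + h((110 + 220) + 148) = -376617 + 516 = -376101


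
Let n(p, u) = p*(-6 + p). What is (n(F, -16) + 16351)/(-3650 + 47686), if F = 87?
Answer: 11699/22018 ≈ 0.53134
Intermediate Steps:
(n(F, -16) + 16351)/(-3650 + 47686) = (87*(-6 + 87) + 16351)/(-3650 + 47686) = (87*81 + 16351)/44036 = (7047 + 16351)*(1/44036) = 23398*(1/44036) = 11699/22018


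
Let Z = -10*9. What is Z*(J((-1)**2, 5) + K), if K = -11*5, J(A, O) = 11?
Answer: 3960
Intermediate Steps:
K = -55
Z = -90
Z*(J((-1)**2, 5) + K) = -90*(11 - 55) = -90*(-44) = 3960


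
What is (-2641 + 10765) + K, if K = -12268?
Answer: -4144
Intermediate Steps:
(-2641 + 10765) + K = (-2641 + 10765) - 12268 = 8124 - 12268 = -4144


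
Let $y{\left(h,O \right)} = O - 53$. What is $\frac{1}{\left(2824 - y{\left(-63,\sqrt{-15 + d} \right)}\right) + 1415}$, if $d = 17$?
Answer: $\frac{2146}{9210631} + \frac{\sqrt{2}}{18421262} \approx 0.00023307$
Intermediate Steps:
$y{\left(h,O \right)} = -53 + O$
$\frac{1}{\left(2824 - y{\left(-63,\sqrt{-15 + d} \right)}\right) + 1415} = \frac{1}{\left(2824 - \left(-53 + \sqrt{-15 + 17}\right)\right) + 1415} = \frac{1}{\left(2824 - \left(-53 + \sqrt{2}\right)\right) + 1415} = \frac{1}{\left(2824 + \left(53 - \sqrt{2}\right)\right) + 1415} = \frac{1}{\left(2877 - \sqrt{2}\right) + 1415} = \frac{1}{4292 - \sqrt{2}}$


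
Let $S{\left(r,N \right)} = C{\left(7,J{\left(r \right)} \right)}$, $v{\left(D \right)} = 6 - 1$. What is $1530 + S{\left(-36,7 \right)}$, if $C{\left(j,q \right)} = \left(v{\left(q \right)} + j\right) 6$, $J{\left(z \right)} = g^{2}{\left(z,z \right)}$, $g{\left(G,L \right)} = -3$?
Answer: $1602$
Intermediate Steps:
$v{\left(D \right)} = 5$
$J{\left(z \right)} = 9$ ($J{\left(z \right)} = \left(-3\right)^{2} = 9$)
$C{\left(j,q \right)} = 30 + 6 j$ ($C{\left(j,q \right)} = \left(5 + j\right) 6 = 30 + 6 j$)
$S{\left(r,N \right)} = 72$ ($S{\left(r,N \right)} = 30 + 6 \cdot 7 = 30 + 42 = 72$)
$1530 + S{\left(-36,7 \right)} = 1530 + 72 = 1602$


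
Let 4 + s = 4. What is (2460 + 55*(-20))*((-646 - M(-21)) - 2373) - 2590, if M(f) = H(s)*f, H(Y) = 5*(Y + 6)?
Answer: -3251630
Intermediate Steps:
s = 0 (s = -4 + 4 = 0)
H(Y) = 30 + 5*Y (H(Y) = 5*(6 + Y) = 30 + 5*Y)
M(f) = 30*f (M(f) = (30 + 5*0)*f = (30 + 0)*f = 30*f)
(2460 + 55*(-20))*((-646 - M(-21)) - 2373) - 2590 = (2460 + 55*(-20))*((-646 - 30*(-21)) - 2373) - 2590 = (2460 - 1100)*((-646 - 1*(-630)) - 2373) - 2590 = 1360*((-646 + 630) - 2373) - 2590 = 1360*(-16 - 2373) - 2590 = 1360*(-2389) - 2590 = -3249040 - 2590 = -3251630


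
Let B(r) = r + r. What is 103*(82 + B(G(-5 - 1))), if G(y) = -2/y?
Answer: 25544/3 ≈ 8514.7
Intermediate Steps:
B(r) = 2*r
103*(82 + B(G(-5 - 1))) = 103*(82 + 2*(-2/(-5 - 1))) = 103*(82 + 2*(-2/(-6))) = 103*(82 + 2*(-2*(-⅙))) = 103*(82 + 2*(⅓)) = 103*(82 + ⅔) = 103*(248/3) = 25544/3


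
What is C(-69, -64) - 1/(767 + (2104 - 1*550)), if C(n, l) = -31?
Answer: -71952/2321 ≈ -31.000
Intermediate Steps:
C(-69, -64) - 1/(767 + (2104 - 1*550)) = -31 - 1/(767 + (2104 - 1*550)) = -31 - 1/(767 + (2104 - 550)) = -31 - 1/(767 + 1554) = -31 - 1/2321 = -71952/2321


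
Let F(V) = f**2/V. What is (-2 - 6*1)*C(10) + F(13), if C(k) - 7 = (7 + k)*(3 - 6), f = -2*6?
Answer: 4720/13 ≈ 363.08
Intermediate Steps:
f = -12
C(k) = -14 - 3*k (C(k) = 7 + (7 + k)*(3 - 6) = 7 + (7 + k)*(-3) = 7 + (-21 - 3*k) = -14 - 3*k)
F(V) = 144/V (F(V) = (-12)**2/V = 144/V)
(-2 - 6*1)*C(10) + F(13) = (-2 - 6*1)*(-14 - 3*10) + 144/13 = (-2 - 6)*(-14 - 30) + 144*(1/13) = -8*(-44) + 144/13 = 352 + 144/13 = 4720/13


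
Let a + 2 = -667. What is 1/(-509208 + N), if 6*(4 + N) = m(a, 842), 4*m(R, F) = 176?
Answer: -3/1527614 ≈ -1.9638e-6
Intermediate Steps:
a = -669 (a = -2 - 667 = -669)
m(R, F) = 44 (m(R, F) = (¼)*176 = 44)
N = 10/3 (N = -4 + (⅙)*44 = -4 + 22/3 = 10/3 ≈ 3.3333)
1/(-509208 + N) = 1/(-509208 + 10/3) = 1/(-1527614/3) = -3/1527614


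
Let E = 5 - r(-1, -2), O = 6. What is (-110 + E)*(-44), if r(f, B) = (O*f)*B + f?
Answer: 5104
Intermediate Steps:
r(f, B) = f + 6*B*f (r(f, B) = (6*f)*B + f = 6*B*f + f = f + 6*B*f)
E = -6 (E = 5 - (-1)*(1 + 6*(-2)) = 5 - (-1)*(1 - 12) = 5 - (-1)*(-11) = 5 - 1*11 = 5 - 11 = -6)
(-110 + E)*(-44) = (-110 - 6)*(-44) = -116*(-44) = 5104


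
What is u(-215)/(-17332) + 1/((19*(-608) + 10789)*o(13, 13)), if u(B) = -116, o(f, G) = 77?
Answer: 242778/36366869 ≈ 0.0066758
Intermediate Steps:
u(-215)/(-17332) + 1/((19*(-608) + 10789)*o(13, 13)) = -116/(-17332) + 1/((19*(-608) + 10789)*77) = -116*(-1/17332) + (1/77)/(-11552 + 10789) = 29/4333 + (1/77)/(-763) = 29/4333 - 1/763*1/77 = 29/4333 - 1/58751 = 242778/36366869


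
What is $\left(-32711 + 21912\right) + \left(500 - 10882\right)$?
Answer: $-21181$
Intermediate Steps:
$\left(-32711 + 21912\right) + \left(500 - 10882\right) = -10799 + \left(500 - 10882\right) = -10799 - 10382 = -21181$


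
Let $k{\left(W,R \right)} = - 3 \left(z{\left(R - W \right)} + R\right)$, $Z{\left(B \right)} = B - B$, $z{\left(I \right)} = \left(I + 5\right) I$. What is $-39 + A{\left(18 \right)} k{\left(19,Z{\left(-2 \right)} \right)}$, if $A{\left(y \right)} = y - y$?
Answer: $-39$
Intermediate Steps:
$z{\left(I \right)} = I \left(5 + I\right)$ ($z{\left(I \right)} = \left(5 + I\right) I = I \left(5 + I\right)$)
$Z{\left(B \right)} = 0$
$k{\left(W,R \right)} = - 3 R - 3 \left(R - W\right) \left(5 + R - W\right)$ ($k{\left(W,R \right)} = - 3 \left(\left(R - W\right) \left(5 + \left(R - W\right)\right) + R\right) = - 3 \left(\left(R - W\right) \left(5 + R - W\right) + R\right) = - 3 \left(R + \left(R - W\right) \left(5 + R - W\right)\right) = - 3 R - 3 \left(R - W\right) \left(5 + R - W\right)$)
$A{\left(y \right)} = 0$
$-39 + A{\left(18 \right)} k{\left(19,Z{\left(-2 \right)} \right)} = -39 + 0 \left(\left(-3\right) 0 - 3 \left(0 - 19\right) \left(5 + 0 - 19\right)\right) = -39 + 0 \left(0 - 3 \left(0 - 19\right) \left(5 + 0 - 19\right)\right) = -39 + 0 \left(0 - \left(-57\right) \left(-14\right)\right) = -39 + 0 \left(0 - 798\right) = -39 + 0 \left(-798\right) = -39 + 0 = -39$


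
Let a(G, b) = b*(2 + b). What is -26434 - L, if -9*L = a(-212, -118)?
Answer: -224218/9 ≈ -24913.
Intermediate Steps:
L = -13688/9 (L = -(-118)*(2 - 118)/9 = -(-118)*(-116)/9 = -⅑*13688 = -13688/9 ≈ -1520.9)
-26434 - L = -26434 - 1*(-13688/9) = -26434 + 13688/9 = -224218/9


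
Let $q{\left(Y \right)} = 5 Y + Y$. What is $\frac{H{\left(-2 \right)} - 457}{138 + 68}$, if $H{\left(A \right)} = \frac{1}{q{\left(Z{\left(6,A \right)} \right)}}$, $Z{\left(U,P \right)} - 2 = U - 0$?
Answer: $- \frac{21935}{9888} \approx -2.2183$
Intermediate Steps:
$Z{\left(U,P \right)} = 2 + U$ ($Z{\left(U,P \right)} = 2 + \left(U - 0\right) = 2 + \left(U + 0\right) = 2 + U$)
$q{\left(Y \right)} = 6 Y$
$H{\left(A \right)} = \frac{1}{48}$ ($H{\left(A \right)} = \frac{1}{6 \left(2 + 6\right)} = \frac{1}{6 \cdot 8} = \frac{1}{48}$)
$\frac{H{\left(-2 \right)} - 457}{138 + 68} = \frac{\frac{1}{48} - 457}{138 + 68} = - \frac{21935}{48 \cdot 206} = \left(- \frac{21935}{48}\right) \frac{1}{206} = - \frac{21935}{9888}$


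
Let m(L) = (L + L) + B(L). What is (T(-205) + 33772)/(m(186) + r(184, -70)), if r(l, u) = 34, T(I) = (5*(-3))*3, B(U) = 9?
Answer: 33727/415 ≈ 81.270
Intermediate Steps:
T(I) = -45 (T(I) = -15*3 = -45)
m(L) = 9 + 2*L (m(L) = (L + L) + 9 = 2*L + 9 = 9 + 2*L)
(T(-205) + 33772)/(m(186) + r(184, -70)) = (-45 + 33772)/((9 + 2*186) + 34) = 33727/((9 + 372) + 34) = 33727/(381 + 34) = 33727/415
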